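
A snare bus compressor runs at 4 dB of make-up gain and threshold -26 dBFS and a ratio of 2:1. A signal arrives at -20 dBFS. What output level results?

Overshoot: -20 − (-26) = 6 dB.
The 6 dB excess becomes 3 dB after 2:1 reduction.
That puts the output at -23 dBFS; make-up adds 4 dB, giving -19 dBFS.

-19 dBFS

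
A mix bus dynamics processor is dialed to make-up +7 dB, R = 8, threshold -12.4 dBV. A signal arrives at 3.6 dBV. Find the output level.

3.6 dBV sits 16 dB over threshold.
The 16 dB excess becomes 2 dB after 8:1 reduction.
So the level is -12.4 + 2 = -10.4 dBV; make-up adds 7 dB, giving -3.4 dBV.

-3.4 dBV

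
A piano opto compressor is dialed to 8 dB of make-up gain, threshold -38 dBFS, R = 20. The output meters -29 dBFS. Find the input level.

-18 dBFS

Before make-up, the level was -29 − 8 = -37 dBFS.
The compressed level sits -37 − (-38) = 1 dB over threshold.
Before 20:1 compression the overshoot was 1 × 20 = 20 dB, so input = -38 + 20 = -18 dBFS.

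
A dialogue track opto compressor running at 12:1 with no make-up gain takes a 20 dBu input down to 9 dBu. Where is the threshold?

Input is 12 dB above T (since output overshoot × R = input overshoot: (9 − T)·12 = 20 − T gives T = 8 dBu).
Check: 8 + (20 − 8)/12 = 8 + 1 = 9 dBu. ✓

8 dBu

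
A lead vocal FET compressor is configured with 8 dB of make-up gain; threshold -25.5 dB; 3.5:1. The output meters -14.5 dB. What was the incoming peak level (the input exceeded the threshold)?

Stripping the +8 dB make-up gives -22.5 dB at the gain stage.
That's 3 dB above the -25.5 dB threshold.
Input overshoot = R × output overshoot = 10.5 dB → input = -25.5 + 10.5 = -15 dB.

-15 dB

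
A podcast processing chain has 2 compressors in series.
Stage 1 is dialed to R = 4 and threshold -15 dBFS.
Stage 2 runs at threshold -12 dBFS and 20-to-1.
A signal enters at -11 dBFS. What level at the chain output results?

Stage 1: overshoot 4 dB → 4/4 = 1 dB → -14 dBFS.
Stage 2: -14 dBFS is at or below the -12 dBFS threshold — no compression; output -14 dBFS.

-14 dBFS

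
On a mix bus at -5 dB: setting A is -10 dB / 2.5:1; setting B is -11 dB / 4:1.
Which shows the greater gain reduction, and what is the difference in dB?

A: GR = 5 − 5/2.5 = 3 dB.
B: GR = 6 − 6/4 = 4.5 dB.
B applies 1.5 dB more gain reduction.

B, by 1.5 dB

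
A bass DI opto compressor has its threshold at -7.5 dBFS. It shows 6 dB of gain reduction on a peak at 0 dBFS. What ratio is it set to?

Input overshoot = 0 − (-7.5) = 7.5 dB.
Output overshoot = 7.5 − 6 = 1.5 dB.
Ratio = input overshoot / output overshoot = 7.5 / 1.5 = 5.

5:1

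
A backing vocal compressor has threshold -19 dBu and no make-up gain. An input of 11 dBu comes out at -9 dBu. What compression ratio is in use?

Input overshoot = 11 − (-19) = 30 dB; output overshoot = -9 − (-19) = 10 dB.
Ratio = 30 / 10 = 3.

3:1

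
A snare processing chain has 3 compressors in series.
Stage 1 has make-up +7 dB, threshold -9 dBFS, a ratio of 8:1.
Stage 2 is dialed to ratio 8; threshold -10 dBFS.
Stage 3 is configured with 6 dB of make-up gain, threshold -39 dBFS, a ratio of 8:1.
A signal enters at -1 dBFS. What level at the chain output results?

-29.234375 dBFS

Stage 1: overshoot 8 dB → 8/8 = 1 dB → -8 dBFS; +7 dB make-up → -1 dBFS.
Stage 2: overshoot 9 dB → 9/8 = 1.125 dB → -8.875 dBFS.
Stage 3: -8.875 dBFS is 30.125 dB over -39 dBFS; at 8:1 that becomes 3.765625 dB over, giving -35.234375 dBFS; +6 dB make-up → -29.234375 dBFS.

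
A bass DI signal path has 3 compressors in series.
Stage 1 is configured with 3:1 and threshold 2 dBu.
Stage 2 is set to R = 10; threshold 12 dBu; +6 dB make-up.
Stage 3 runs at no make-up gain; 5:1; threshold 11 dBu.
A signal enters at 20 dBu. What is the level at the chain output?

11.6 dBu

Stage 1: 20 dBu is 18 dB over 2 dBu; at 3:1 that becomes 6 dB over, giving 8 dBu.
Stage 2: 8 dBu is at or below the 12 dBu threshold — no compression; make-up brings it to 14 dBu.
Stage 3: 14 dBu is 3 dB over 11 dBu; at 5:1 that becomes 0.6 dB over, giving 11.6 dBu.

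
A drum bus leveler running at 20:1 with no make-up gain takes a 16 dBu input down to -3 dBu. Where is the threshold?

Input is 20 dB above T (since output overshoot × R = input overshoot: (-3 − T)·20 = 16 − T gives T = -4 dBu).
Check: -4 + (16 − (-4))/20 = -4 + 1 = -3 dBu. ✓

-4 dBu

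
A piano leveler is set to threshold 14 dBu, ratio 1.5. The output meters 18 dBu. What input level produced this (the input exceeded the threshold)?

20 dBu

The compressed level sits 18 − 14 = 4 dB over threshold.
Undo the ratio: input overshoot = 4 × 1.5 = 6 dB, giving input = 20 dBu.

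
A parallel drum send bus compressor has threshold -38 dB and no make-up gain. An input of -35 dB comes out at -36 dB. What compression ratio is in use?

1.5:1

Input overshoot = -35 − (-38) = 3 dB; output overshoot = -36 − (-38) = 2 dB.
Ratio = 3 / 2 = 1.5.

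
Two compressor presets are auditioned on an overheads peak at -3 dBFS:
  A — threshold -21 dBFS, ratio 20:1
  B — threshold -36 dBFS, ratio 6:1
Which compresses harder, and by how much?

B, by 10.4 dB

A: GR = 18 − 18/20 = 17.1 dB.
B: GR = 33 − 33/6 = 27.5 dB.
B applies 10.4 dB more gain reduction.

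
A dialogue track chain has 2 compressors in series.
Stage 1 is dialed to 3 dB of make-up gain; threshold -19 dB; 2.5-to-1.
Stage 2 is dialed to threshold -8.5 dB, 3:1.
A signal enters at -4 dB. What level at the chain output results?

Stage 1: -4 dB is 15 dB over -19 dB; at 2.5:1 that becomes 6 dB over, giving -13 dB; +3 dB make-up → -10 dB.
Stage 2: -10 dB ≤ -8.5 dB, so stage 2 doesn't engage; output -10 dB.

-10 dB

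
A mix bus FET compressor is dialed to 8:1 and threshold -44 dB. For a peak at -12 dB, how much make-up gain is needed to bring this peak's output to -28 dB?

12 dB

Without make-up, output = threshold + overshoot/8 = -44 + 4 = -40 dB.
Gap to target: 12 dB.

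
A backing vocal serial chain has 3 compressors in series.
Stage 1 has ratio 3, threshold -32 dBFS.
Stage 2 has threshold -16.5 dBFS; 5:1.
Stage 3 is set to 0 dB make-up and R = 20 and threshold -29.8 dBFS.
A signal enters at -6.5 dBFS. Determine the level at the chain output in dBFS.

-29.485 dBFS

Stage 1: 25.5 dB above -32 dBFS, reduced 3:1 to 8.5 dB above → -23.5 dBFS.
Stage 2: -23.5 dBFS ≤ -16.5 dBFS, so stage 2 doesn't engage; output -23.5 dBFS.
Stage 3: 6.3 dB above -29.8 dBFS, reduced 20:1 to 0.315 dB above → -29.485 dBFS.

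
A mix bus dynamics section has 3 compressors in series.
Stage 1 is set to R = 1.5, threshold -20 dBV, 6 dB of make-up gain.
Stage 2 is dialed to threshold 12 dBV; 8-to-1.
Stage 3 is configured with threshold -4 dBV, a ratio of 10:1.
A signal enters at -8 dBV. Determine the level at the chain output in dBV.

-6 dBV

Stage 1: overshoot 12 dB → 12/1.5 = 8 dB → -12 dBV; +6 dB make-up → -6 dBV.
Stage 2: below threshold (-6 ≤ 12); passes unchanged; output -6 dBV.
Stage 3: -6 dBV ≤ -4 dBV, so stage 3 doesn't engage; output -6 dBV.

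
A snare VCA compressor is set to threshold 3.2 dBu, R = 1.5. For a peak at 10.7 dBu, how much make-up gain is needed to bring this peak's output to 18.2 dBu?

10 dB

Without make-up, output = threshold + overshoot/1.5 = 3.2 + 5 = 8.2 dBu.
Gap to target: 10 dB.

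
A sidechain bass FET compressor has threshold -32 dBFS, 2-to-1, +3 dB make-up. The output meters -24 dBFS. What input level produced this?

-22 dBFS

Remove make-up: -24 − 3 = -27 dBFS.
The compressed level sits -27 − (-32) = 5 dB over threshold.
Undo the ratio: input overshoot = 5 × 2 = 10 dB, giving input = -22 dBFS.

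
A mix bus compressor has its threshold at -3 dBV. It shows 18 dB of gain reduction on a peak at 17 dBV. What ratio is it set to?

10:1

Input overshoot = 17 − (-3) = 20 dB.
Output overshoot = 20 − 18 = 2 dB.
Ratio = input overshoot / output overshoot = 20 / 2 = 10.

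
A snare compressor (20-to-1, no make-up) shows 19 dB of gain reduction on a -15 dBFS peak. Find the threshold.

Let T be the threshold. Output overshoot = (input overshoot)/R, so -34 − T = (-15 − T)/20.
20·(-34 − T) = -15 − T → 19·T = -680 − (-15) = -665.
T = -665/19 = -35 dBFS.

-35 dBFS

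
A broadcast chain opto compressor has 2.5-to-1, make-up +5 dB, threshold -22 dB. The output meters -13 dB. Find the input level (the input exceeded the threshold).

Stripping the +5 dB make-up gives -18 dB at the gain stage.
That's 4 dB above the -22 dB threshold.
Input overshoot = R × output overshoot = 10 dB → input = -22 + 10 = -12 dB.

-12 dB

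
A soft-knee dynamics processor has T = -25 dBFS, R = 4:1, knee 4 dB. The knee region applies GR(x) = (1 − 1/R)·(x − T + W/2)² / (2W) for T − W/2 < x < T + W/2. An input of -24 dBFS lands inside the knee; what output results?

x − T + W/2 = -24 − (-25) + 2 = 3.
GR = (1 − 1/4) × 3² / 8 = 0.75 × 9 / 8 = 0.84375 dB.
Output = -24 − 0.84375 = -24.84375 dBFS.

-24.84375 dBFS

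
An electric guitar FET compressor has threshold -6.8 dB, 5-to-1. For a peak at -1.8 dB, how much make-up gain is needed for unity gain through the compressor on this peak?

Overshoot 5 dB → 5/5 = 1 dB after compression, so the compressed level is -6.8 + 1 = -5.8 dB.
Make-up = target − compressed = -1.8 − (-5.8) = 4 dB.

4 dB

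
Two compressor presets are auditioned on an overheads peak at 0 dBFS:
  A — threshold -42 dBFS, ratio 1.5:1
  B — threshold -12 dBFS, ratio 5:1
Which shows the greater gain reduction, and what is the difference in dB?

A, by 4.4 dB

A: 42 dB over, compressed to 28 dB over, so 14 dB of GR.
B: 12 dB over, compressed to 2.4 dB over, so 9.6 dB of GR.
A applies 4.4 dB more gain reduction.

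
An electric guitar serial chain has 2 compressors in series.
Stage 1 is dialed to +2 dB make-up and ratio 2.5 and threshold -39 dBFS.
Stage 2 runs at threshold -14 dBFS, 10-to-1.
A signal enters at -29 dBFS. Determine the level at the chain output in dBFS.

Stage 1: overshoot 10 dB → 10/2.5 = 4 dB → -35 dBFS; +2 dB make-up → -33 dBFS.
Stage 2: below threshold (-33 ≤ -14); passes unchanged; output -33 dBFS.

-33 dBFS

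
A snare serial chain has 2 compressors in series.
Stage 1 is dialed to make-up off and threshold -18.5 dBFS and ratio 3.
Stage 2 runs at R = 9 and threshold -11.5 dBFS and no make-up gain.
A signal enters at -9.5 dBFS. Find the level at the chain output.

Stage 1: 9 dB above -18.5 dBFS, reduced 3:1 to 3 dB above → -15.5 dBFS.
Stage 2: below threshold (-15.5 ≤ -11.5); passes unchanged; output -15.5 dBFS.

-15.5 dBFS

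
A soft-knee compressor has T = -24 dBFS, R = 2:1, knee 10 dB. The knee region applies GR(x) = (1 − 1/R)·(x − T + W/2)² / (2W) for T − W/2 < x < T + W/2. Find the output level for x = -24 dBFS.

-24.625 dBFS

x − T + W/2 = -24 − (-24) + 5 = 5.
GR = (1 − 1/2) × 5² / 20 = 0.5 × 25 / 20 = 0.625 dB.
Output = -24 − 0.625 = -24.625 dBFS.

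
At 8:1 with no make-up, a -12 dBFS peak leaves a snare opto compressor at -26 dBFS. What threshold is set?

Gain reduction = -12 − (-26) = 14 dB; output overshoot = GR / (R − 1) = 14 / 7 = 2 dB.
Threshold = output − output overshoot = -26 − 2 = -28 dBFS.

-28 dBFS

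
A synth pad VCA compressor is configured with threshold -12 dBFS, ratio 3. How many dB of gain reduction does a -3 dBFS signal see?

-3 dBFS exceeds the threshold by 9 dB.
A 3:1 ratio leaves 3 dB of that excess.
GR = overshoot in − overshoot out = 9 − 3 = 6 dB.

6 dB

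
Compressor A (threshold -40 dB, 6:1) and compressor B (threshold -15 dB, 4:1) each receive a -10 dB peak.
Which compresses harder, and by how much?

A: 30 dB over, compressed to 5 dB over, so 25 dB of GR.
B: 5 dB over, compressed to 1.25 dB over, so 3.75 dB of GR.
A reduces 21.25 dB more.

A, by 21.25 dB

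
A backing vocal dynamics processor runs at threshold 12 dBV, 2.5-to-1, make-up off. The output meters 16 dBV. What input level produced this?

That's 4 dB above the 12 dBV threshold.
Undo the ratio: input overshoot = 4 × 2.5 = 10 dB, giving input = 22 dBV.

22 dBV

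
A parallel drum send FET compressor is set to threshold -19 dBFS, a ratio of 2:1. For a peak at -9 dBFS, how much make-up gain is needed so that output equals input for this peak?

5 dB

Without make-up, output = threshold + overshoot/2 = -19 + 5 = -14 dBFS.
Gap to target: 5 dB.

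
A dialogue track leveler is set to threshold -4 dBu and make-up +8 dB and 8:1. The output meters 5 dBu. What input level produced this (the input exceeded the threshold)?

4 dBu

Before make-up, the level was 5 − 8 = -3 dBu.
The compressed level sits -3 − (-4) = 1 dB over threshold.
Input overshoot = R × output overshoot = 8 dB → input = -4 + 8 = 4 dBu.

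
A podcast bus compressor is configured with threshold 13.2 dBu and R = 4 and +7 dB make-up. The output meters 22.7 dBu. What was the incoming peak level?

23.2 dBu

Before make-up, the level was 22.7 − 7 = 15.7 dBu.
The compressed level sits 15.7 − 13.2 = 2.5 dB over threshold.
Input overshoot = R × output overshoot = 10 dB → input = 13.2 + 10 = 23.2 dBu.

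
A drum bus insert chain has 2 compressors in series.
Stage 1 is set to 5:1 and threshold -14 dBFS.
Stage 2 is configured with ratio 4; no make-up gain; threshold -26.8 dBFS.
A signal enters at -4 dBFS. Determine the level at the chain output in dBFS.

Stage 1: overshoot 10 dB → 10/5 = 2 dB → -12 dBFS.
Stage 2: overshoot 14.8 dB → 14.8/4 = 3.7 dB → -23.1 dBFS.

-23.1 dBFS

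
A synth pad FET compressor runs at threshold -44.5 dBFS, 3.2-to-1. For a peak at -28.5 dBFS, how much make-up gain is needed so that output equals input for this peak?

11 dB

The peak compresses to -44.5 + 16/3.2 = -39.5 dBFS.
To reach -28.5 dBFS requires -28.5 − (-39.5) = 11 dB of make-up.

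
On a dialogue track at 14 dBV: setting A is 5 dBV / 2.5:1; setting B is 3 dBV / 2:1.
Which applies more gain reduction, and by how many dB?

A: 9 dB over, compressed to 3.6 dB over, so 5.4 dB of GR.
B: 11 dB over, compressed to 5.5 dB over, so 5.5 dB of GR.
B applies 0.1 dB more gain reduction.

B, by 0.1 dB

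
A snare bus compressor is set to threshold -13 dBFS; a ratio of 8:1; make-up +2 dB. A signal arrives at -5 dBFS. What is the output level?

-10 dBFS

The input is 8 dB above the -13 dBFS threshold.
The 8 dB excess becomes 1 dB after 8:1 reduction.
That puts the output at -12 dBFS; make-up adds 2 dB, giving -10 dBFS.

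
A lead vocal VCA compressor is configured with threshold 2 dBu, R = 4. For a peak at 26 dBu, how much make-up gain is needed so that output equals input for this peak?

Without make-up, output = threshold + overshoot/4 = 2 + 6 = 8 dBu.
Gap to target: 18 dB.

18 dB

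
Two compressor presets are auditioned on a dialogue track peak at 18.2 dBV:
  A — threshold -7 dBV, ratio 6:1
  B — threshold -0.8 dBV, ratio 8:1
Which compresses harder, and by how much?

A: GR = 25.2 − 25.2/6 = 21 dB.
B: GR = 19 − 19/8 = 16.625 dB.
A reduces 4.375 dB more.

A, by 4.375 dB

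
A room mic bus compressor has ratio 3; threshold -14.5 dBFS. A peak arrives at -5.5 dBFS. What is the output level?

-11.5 dBFS

The input is 9 dB above the -14.5 dBFS threshold.
At 3:1 the overshoot is divided by 3, leaving 3 dB above threshold.
That puts the output at -11.5 dBFS.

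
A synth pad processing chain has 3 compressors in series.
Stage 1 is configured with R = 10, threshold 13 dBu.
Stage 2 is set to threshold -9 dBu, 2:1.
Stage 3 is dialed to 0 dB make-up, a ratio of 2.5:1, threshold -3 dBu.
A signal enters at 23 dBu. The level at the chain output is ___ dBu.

Stage 1: 10 dB above 13 dBu, reduced 10:1 to 1 dB above → 14 dBu.
Stage 2: 23 dB above -9 dBu, reduced 2:1 to 11.5 dB above → 2.5 dBu.
Stage 3: 2.5 dBu is 5.5 dB over -3 dBu; at 2.5:1 that becomes 2.2 dB over, giving -0.8 dBu.

-0.8 dBu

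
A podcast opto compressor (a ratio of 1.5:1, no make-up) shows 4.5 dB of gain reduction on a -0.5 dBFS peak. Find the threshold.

Gain reduction = -0.5 − (-5) = 4.5 dB; output overshoot = GR / (R − 1) = 4.5 / 0.5 = 9 dB.
Threshold = output − output overshoot = -5 − 9 = -14 dBFS.

-14 dBFS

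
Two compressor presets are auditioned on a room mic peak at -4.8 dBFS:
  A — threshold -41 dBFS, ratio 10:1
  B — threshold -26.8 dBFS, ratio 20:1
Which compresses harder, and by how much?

A: GR = 36.2 − 36.2/10 = 32.58 dB.
B: GR = 22 − 22/20 = 20.9 dB.
A applies 11.68 dB more gain reduction.

A, by 11.68 dB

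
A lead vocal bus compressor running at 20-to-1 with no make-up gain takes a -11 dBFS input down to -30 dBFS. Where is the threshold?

-31 dBFS

Input is 20 dB above T (since output overshoot × R = input overshoot: (-30 − T)·20 = -11 − T gives T = -31 dBFS).
Check: -31 + (-11 − (-31))/20 = -31 + 1 = -30 dBFS. ✓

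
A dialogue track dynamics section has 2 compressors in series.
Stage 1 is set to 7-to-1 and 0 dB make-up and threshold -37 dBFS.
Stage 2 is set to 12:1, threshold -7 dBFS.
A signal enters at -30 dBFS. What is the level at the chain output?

Stage 1: overshoot 7 dB → 7/7 = 1 dB → -36 dBFS.
Stage 2: -36 dBFS ≤ -7 dBFS, so stage 2 doesn't engage; output -36 dBFS.

-36 dBFS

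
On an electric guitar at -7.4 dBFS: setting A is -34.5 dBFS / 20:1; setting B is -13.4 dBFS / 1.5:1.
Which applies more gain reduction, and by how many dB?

A: 27.1 dB over, compressed to 1.355 dB over, so 25.745 dB of GR.
B: 6 dB over, compressed to 4 dB over, so 2 dB of GR.
A applies 23.745 dB more gain reduction.

A, by 23.745 dB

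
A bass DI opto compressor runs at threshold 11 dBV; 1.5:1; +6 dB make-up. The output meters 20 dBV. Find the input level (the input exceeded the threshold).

15.5 dBV

Remove make-up: 20 − 6 = 14 dBV.
Post-compression overshoot = 14 − 11 = 3 dB.
Before 1.5:1 compression the overshoot was 3 × 1.5 = 4.5 dB, so input = 11 + 4.5 = 15.5 dBV.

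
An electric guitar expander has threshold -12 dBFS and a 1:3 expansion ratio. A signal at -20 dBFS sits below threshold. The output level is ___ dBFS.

-36 dBFS

Below threshold, a 1:3 expander applies gain = (3−1)×(T − x) of attenuation.
(3−1) × 8 = 16 dB, so output = -20 − 16 = -36 dBFS.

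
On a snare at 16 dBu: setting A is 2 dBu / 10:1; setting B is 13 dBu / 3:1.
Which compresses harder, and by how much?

A, by 10.6 dB

A: 14 dB over, compressed to 1.4 dB over, so 12.6 dB of GR.
B: 3 dB over, compressed to 1 dB over, so 2 dB of GR.
A applies 10.6 dB more gain reduction.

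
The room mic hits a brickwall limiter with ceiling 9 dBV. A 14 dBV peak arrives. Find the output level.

At ∞:1, everything above 9 dBV is held at the ceiling.

9 dBV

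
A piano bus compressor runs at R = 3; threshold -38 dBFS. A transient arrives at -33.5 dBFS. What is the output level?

-33.5 dBFS sits 4.5 dB over threshold.
The 4.5 dB excess becomes 1.5 dB after 3:1 reduction.
Output = -38 + 1.5 = -36.5 dBFS.

-36.5 dBFS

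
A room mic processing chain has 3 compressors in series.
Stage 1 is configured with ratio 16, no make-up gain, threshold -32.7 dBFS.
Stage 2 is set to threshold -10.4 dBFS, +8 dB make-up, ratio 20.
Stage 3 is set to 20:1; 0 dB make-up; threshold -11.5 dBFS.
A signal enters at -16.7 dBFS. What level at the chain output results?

Stage 1: 16 dB above -32.7 dBFS, reduced 16:1 to 1 dB above → -31.7 dBFS.
Stage 2: -31.7 dBFS ≤ -10.4 dBFS, so stage 2 doesn't engage; make-up brings it to -23.7 dBFS.
Stage 3: -23.7 dBFS ≤ -11.5 dBFS, so stage 3 doesn't engage; output -23.7 dBFS.

-23.7 dBFS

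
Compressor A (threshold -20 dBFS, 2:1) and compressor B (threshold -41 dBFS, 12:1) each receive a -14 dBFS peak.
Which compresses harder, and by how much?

B, by 21.75 dB

A: 6 dB over, compressed to 3 dB over, so 3 dB of GR.
B: 27 dB over, compressed to 2.25 dB over, so 24.75 dB of GR.
Difference: 21.75 dB in favour of B.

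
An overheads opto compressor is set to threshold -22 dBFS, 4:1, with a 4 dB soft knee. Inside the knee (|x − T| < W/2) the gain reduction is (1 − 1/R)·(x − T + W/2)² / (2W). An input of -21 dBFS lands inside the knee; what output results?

x − T + W/2 = -21 − (-22) + 2 = 3.
GR = (1 − 1/4) × 3² / 8 = 0.75 × 9 / 8 = 0.84375 dB.
Output = -21 − 0.84375 = -21.84375 dBFS.

-21.84375 dBFS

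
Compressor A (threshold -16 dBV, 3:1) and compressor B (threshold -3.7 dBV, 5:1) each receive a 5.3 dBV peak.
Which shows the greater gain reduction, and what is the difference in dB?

A, by 7 dB

A: overshoot 21.3 dB → output overshoot 7.1 dB → GR 14.2 dB.
B: overshoot 9 dB → output overshoot 1.8 dB → GR 7.2 dB.
A reduces 7 dB more.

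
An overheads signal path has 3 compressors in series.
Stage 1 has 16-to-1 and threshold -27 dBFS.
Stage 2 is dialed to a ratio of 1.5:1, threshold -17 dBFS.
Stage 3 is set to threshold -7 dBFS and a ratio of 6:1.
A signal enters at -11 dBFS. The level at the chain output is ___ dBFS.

Stage 1: -11 dBFS is 16 dB over -27 dBFS; at 16:1 that becomes 1 dB over, giving -26 dBFS.
Stage 2: below threshold (-26 ≤ -17); passes unchanged; output -26 dBFS.
Stage 3: -26 dBFS ≤ -7 dBFS, so stage 3 doesn't engage; output -26 dBFS.

-26 dBFS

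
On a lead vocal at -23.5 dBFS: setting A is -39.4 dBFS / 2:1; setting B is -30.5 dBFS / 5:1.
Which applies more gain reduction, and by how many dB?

A: GR = 15.9 − 15.9/2 = 7.95 dB.
B: GR = 7 − 7/5 = 5.6 dB.
Difference: 2.35 dB in favour of A.

A, by 2.35 dB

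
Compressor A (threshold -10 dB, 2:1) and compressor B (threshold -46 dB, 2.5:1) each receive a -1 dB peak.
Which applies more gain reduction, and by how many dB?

A: overshoot 9 dB → output overshoot 4.5 dB → GR 4.5 dB.
B: overshoot 45 dB → output overshoot 18 dB → GR 27 dB.
B applies 22.5 dB more gain reduction.

B, by 22.5 dB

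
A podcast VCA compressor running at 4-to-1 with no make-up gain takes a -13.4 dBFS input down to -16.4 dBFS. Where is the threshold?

Gain reduction = -13.4 − (-16.4) = 3 dB; output overshoot = GR / (R − 1) = 3 / 3 = 1 dB.
Threshold = output − output overshoot = -16.4 − 1 = -17.4 dBFS.

-17.4 dBFS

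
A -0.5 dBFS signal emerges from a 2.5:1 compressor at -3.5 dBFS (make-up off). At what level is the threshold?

-5.5 dBFS

Gain reduction = -0.5 − (-3.5) = 3 dB; output overshoot = GR / (R − 1) = 3 / 1.5 = 2 dB.
Threshold = output − output overshoot = -3.5 − 2 = -5.5 dBFS.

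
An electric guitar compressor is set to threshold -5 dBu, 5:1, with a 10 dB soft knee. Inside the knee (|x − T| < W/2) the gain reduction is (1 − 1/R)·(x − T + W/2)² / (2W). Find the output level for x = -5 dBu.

x − T + W/2 = -5 − (-5) + 5 = 5.
GR = (1 − 1/5) × 5² / 20 = 0.8 × 25 / 20 = 1 dB.
Output = -5 − 1 = -6 dBu.

-6 dBu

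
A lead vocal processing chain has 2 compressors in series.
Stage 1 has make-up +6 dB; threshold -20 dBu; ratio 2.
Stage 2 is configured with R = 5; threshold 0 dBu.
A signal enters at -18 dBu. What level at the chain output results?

-13 dBu

Stage 1: -18 dBu is 2 dB over -20 dBu; at 2:1 that becomes 1 dB over, giving -19 dBu; +6 dB make-up → -13 dBu.
Stage 2: below threshold (-13 ≤ 0); passes unchanged; output -13 dBu.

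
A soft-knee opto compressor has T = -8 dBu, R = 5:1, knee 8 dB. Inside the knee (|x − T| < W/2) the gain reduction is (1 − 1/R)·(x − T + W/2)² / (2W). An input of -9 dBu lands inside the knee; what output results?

-9.45 dBu

x − T + W/2 = -9 − (-8) + 4 = 3.
GR = (1 − 1/5) × 3² / 16 = 0.8 × 9 / 16 = 0.45 dB.
Output = -9 − 0.45 = -9.45 dBu.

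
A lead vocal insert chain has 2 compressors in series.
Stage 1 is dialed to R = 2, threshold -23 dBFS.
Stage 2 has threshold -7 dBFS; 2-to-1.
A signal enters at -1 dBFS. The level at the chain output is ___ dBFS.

-12 dBFS

Stage 1: overshoot 22 dB → 22/2 = 11 dB → -12 dBFS.
Stage 2: below threshold (-12 ≤ -7); passes unchanged; output -12 dBFS.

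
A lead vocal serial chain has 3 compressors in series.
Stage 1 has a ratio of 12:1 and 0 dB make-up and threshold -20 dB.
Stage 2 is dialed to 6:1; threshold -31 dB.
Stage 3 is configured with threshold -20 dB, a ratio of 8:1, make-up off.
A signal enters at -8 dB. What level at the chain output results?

Stage 1: -8 dB is 12 dB over -20 dB; at 12:1 that becomes 1 dB over, giving -19 dB.
Stage 2: 12 dB above -31 dB, reduced 6:1 to 2 dB above → -29 dB.
Stage 3: below threshold (-29 ≤ -20); passes unchanged; output -29 dB.

-29 dB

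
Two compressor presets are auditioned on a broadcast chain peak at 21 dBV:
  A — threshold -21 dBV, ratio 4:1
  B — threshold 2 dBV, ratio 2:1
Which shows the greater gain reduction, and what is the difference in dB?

A: overshoot 42 dB → output overshoot 10.5 dB → GR 31.5 dB.
B: overshoot 19 dB → output overshoot 9.5 dB → GR 9.5 dB.
A reduces 22 dB more.

A, by 22 dB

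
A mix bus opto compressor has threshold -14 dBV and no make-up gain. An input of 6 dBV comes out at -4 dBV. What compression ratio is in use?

Input overshoot = 6 − (-14) = 20 dB; output overshoot = -4 − (-14) = 10 dB.
Ratio = 20 / 10 = 2.

2:1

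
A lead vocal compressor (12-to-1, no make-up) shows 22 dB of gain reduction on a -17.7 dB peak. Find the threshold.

-41.7 dB

Input is 24 dB above T (since output overshoot × R = input overshoot: (-39.7 − T)·12 = -17.7 − T gives T = -41.7 dB).
Check: -41.7 + (-17.7 − (-41.7))/12 = -41.7 + 2 = -39.7 dB. ✓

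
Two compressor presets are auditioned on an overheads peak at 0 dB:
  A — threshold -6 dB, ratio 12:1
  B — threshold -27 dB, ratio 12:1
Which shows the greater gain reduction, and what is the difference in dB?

B, by 19.25 dB

A: overshoot 6 dB → output overshoot 0.5 dB → GR 5.5 dB.
B: overshoot 27 dB → output overshoot 2.25 dB → GR 24.75 dB.
B applies 19.25 dB more gain reduction.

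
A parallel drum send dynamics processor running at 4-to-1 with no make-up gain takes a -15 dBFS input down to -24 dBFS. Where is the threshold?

-27 dBFS

Gain reduction = -15 − (-24) = 9 dB; output overshoot = GR / (R − 1) = 9 / 3 = 3 dB.
Threshold = output − output overshoot = -24 − 3 = -27 dBFS.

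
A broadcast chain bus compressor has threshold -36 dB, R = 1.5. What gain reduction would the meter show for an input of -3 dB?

11 dB

Overshoot = -3 − (-36) = 33 dB.
At 1.5:1, output sits 33/1.5 = 22 dB above threshold.
GR = overshoot in − overshoot out = 33 − 22 = 11 dB.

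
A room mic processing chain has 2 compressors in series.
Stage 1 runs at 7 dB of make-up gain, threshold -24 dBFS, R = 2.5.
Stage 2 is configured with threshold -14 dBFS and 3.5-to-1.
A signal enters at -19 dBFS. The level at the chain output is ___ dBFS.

Stage 1: overshoot 5 dB → 5/2.5 = 2 dB → -22 dBFS; +7 dB make-up → -15 dBFS.
Stage 2: -15 dBFS is at or below the -14 dBFS threshold — no compression; output -15 dBFS.

-15 dBFS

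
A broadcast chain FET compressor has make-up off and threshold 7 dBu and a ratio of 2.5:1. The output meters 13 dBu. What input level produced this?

22 dBu

Post-compression overshoot = 13 − 7 = 6 dB.
Undo the ratio: input overshoot = 6 × 2.5 = 15 dB, giving input = 22 dBu.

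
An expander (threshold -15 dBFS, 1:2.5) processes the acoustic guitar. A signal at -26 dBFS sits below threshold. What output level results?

Undershoot = (-15) − (-26) = 11 dB.
At 1:2.5, that expands to 27.5 dB under threshold.
Output = -15 − 27.5 = -42.5 dBFS.

-42.5 dBFS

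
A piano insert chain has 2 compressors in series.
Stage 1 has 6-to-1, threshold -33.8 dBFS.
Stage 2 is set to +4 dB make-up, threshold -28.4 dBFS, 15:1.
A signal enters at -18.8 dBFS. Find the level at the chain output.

-27.3 dBFS

Stage 1: 15 dB above -33.8 dBFS, reduced 6:1 to 2.5 dB above → -31.3 dBFS.
Stage 2: -31.3 dBFS ≤ -28.4 dBFS, so stage 2 doesn't engage; make-up brings it to -27.3 dBFS.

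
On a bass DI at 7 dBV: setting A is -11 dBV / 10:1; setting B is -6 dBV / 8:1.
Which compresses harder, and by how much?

A: 18 dB over, compressed to 1.8 dB over, so 16.2 dB of GR.
B: 13 dB over, compressed to 1.625 dB over, so 11.375 dB of GR.
A reduces 4.825 dB more.

A, by 4.825 dB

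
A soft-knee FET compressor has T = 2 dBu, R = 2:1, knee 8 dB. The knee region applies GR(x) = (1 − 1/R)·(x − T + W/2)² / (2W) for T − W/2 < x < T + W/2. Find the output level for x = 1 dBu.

x − T + W/2 = 1 − 2 + 4 = 3.
GR = (1 − 1/2) × 3² / 16 = 0.5 × 9 / 16 = 0.28125 dB.
Output = 1 − 0.28125 = 0.71875 dBu.

0.71875 dBu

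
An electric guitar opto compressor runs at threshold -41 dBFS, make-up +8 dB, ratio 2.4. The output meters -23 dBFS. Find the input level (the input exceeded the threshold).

Before make-up, the level was -23 − 8 = -31 dBFS.
The compressed level sits -31 − (-41) = 10 dB over threshold.
Undo the ratio: input overshoot = 10 × 2.4 = 24 dB, giving input = -17 dBFS.

-17 dBFS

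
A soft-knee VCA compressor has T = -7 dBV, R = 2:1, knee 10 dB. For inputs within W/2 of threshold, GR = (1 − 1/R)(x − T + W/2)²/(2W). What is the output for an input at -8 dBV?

x − T + W/2 = -8 − (-7) + 5 = 4.
GR = (1 − 1/2) × 4² / 20 = 0.5 × 16 / 20 = 0.4 dB.
Output = -8 − 0.4 = -8.4 dBV.

-8.4 dBV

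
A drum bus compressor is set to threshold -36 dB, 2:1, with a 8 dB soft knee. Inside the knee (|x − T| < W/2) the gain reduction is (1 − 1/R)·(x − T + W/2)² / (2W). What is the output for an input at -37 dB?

-37.28125 dB

x − T + W/2 = -37 − (-36) + 4 = 3.
GR = (1 − 1/2) × 3² / 16 = 0.5 × 9 / 16 = 0.28125 dB.
Output = -37 − 0.28125 = -37.28125 dB.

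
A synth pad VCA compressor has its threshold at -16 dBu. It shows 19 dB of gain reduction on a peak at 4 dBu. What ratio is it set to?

20:1

Input overshoot = 4 − (-16) = 20 dB.
Output overshoot = 20 − 19 = 1 dB.
Ratio = input overshoot / output overshoot = 20 / 1 = 20.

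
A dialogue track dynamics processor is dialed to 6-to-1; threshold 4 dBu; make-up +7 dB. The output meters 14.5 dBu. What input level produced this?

Before make-up, the level was 14.5 − 7 = 7.5 dBu.
The compressed level sits 7.5 − 4 = 3.5 dB over threshold.
Undo the ratio: input overshoot = 3.5 × 6 = 21 dB, giving input = 25 dBu.

25 dBu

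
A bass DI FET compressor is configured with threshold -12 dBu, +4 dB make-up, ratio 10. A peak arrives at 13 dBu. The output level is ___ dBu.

The input is 25 dB above the -12 dBu threshold.
10:1 compression reduces that to 25/10 = 2.5 dB over.
Output = -12 + 2.5 = -9.5 dBu; make-up adds 4 dB, giving -5.5 dBu.

-5.5 dBu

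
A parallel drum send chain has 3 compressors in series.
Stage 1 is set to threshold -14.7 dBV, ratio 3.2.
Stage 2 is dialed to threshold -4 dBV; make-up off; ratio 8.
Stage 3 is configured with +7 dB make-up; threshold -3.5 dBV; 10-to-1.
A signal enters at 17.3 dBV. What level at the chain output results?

2.3 dBV

Stage 1: 32 dB above -14.7 dBV, reduced 3.2:1 to 10 dB above → -4.7 dBV.
Stage 2: -4.7 dBV ≤ -4 dBV, so stage 2 doesn't engage; output -4.7 dBV.
Stage 3: below threshold (-4.7 ≤ -3.5); passes unchanged; make-up brings it to 2.3 dBV.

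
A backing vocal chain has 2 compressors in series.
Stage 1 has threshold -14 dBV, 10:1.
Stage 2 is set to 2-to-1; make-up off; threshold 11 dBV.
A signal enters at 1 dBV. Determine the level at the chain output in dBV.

Stage 1: 1 dBV is 15 dB over -14 dBV; at 10:1 that becomes 1.5 dB over, giving -12.5 dBV.
Stage 2: -12.5 dBV is at or below the 11 dBV threshold — no compression; output -12.5 dBV.

-12.5 dBV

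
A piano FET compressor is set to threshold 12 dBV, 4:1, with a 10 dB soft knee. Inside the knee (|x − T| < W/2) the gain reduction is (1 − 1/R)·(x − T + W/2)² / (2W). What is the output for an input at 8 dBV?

7.9625 dBV

x − T + W/2 = 8 − 12 + 5 = 1.
GR = (1 − 1/4) × 1² / 20 = 0.75 × 1 / 20 = 0.0375 dB.
Output = 8 − 0.0375 = 7.9625 dBV.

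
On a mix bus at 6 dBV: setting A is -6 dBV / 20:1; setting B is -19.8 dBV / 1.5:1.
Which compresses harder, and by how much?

A, by 2.8 dB

A: 12 dB over, compressed to 0.6 dB over, so 11.4 dB of GR.
B: 25.8 dB over, compressed to 17.2 dB over, so 8.6 dB of GR.
Difference: 2.8 dB in favour of A.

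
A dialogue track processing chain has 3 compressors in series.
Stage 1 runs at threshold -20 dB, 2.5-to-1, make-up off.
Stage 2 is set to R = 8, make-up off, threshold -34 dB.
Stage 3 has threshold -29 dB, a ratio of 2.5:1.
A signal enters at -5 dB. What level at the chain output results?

Stage 1: -5 dB is 15 dB over -20 dB; at 2.5:1 that becomes 6 dB over, giving -14 dB.
Stage 2: -14 dB is 20 dB over -34 dB; at 8:1 that becomes 2.5 dB over, giving -31.5 dB.
Stage 3: below threshold (-31.5 ≤ -29); passes unchanged; output -31.5 dB.

-31.5 dB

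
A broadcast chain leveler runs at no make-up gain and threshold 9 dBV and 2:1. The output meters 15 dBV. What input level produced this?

That's 6 dB above the 9 dBV threshold.
Input overshoot = R × output overshoot = 12 dB → input = 9 + 12 = 21 dBV.

21 dBV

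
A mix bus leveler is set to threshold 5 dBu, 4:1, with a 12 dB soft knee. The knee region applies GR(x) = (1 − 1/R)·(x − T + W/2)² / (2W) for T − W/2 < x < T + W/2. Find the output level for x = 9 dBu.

x − T + W/2 = 9 − 5 + 6 = 10.
GR = (1 − 1/4) × 10² / 24 = 0.75 × 100 / 24 = 3.125 dB.
Output = 9 − 3.125 = 5.875 dBu.

5.875 dBu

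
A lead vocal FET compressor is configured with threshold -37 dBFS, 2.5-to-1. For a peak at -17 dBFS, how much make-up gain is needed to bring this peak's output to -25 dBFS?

4 dB

Overshoot 20 dB → 20/2.5 = 8 dB after compression, so the compressed level is -37 + 8 = -29 dBFS.
Make-up = target − compressed = -25 − (-29) = 4 dB.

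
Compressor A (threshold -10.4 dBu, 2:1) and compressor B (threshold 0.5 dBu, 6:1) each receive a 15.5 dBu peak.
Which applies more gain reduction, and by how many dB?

A, by 0.45 dB

A: overshoot 25.9 dB → output overshoot 12.95 dB → GR 12.95 dB.
B: overshoot 15 dB → output overshoot 2.5 dB → GR 12.5 dB.
Difference: 0.45 dB in favour of A.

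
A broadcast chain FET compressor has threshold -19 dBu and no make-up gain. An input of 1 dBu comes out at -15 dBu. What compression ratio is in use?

5:1

Input overshoot = 1 − (-19) = 20 dB; output overshoot = -15 − (-19) = 4 dB.
Ratio = 20 / 4 = 5.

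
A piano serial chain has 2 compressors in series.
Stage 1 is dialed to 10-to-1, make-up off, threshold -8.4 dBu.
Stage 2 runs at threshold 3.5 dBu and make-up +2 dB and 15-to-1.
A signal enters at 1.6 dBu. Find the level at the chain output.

-5.4 dBu

Stage 1: 10 dB above -8.4 dBu, reduced 10:1 to 1 dB above → -7.4 dBu.
Stage 2: below threshold (-7.4 ≤ 3.5); passes unchanged; make-up brings it to -5.4 dBu.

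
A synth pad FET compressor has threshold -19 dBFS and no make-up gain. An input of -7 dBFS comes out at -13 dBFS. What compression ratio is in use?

Input overshoot = -7 − (-19) = 12 dB; output overshoot = -13 − (-19) = 6 dB.
Ratio = 12 / 6 = 2.

2:1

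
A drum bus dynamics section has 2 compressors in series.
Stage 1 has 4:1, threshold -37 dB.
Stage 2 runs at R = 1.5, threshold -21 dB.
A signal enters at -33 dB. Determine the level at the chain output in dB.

Stage 1: 4 dB above -37 dB, reduced 4:1 to 1 dB above → -36 dB.
Stage 2: -36 dB ≤ -21 dB, so stage 2 doesn't engage; output -36 dB.

-36 dB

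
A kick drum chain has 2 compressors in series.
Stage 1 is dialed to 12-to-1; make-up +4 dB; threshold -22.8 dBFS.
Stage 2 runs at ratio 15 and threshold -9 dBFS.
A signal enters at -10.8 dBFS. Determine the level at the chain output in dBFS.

Stage 1: overshoot 12 dB → 12/12 = 1 dB → -21.8 dBFS; +4 dB make-up → -17.8 dBFS.
Stage 2: -17.8 dBFS is at or below the -9 dBFS threshold — no compression; output -17.8 dBFS.

-17.8 dBFS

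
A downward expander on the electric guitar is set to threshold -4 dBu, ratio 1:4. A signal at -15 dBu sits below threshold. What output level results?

-48 dBu

Undershoot = (-4) − (-15) = 11 dB.
At 1:4, that expands to 44 dB under threshold.
Output = -4 − 44 = -48 dBu.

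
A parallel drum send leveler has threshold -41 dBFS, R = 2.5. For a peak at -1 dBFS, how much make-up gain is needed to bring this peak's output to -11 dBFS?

14 dB

Overshoot 40 dB → 40/2.5 = 16 dB after compression, so the compressed level is -41 + 16 = -25 dBFS.
Make-up = target − compressed = -11 − (-25) = 14 dB.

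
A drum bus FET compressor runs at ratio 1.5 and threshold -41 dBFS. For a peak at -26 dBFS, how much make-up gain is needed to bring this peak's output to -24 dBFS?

7 dB

The peak compresses to -41 + 15/1.5 = -31 dBFS.
To reach -24 dBFS requires -24 − (-31) = 7 dB of make-up.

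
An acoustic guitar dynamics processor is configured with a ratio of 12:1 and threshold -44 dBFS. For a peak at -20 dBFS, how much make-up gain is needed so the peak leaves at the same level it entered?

Without make-up, output = threshold + overshoot/12 = -44 + 2 = -42 dBFS.
Gap to target: 22 dB.

22 dB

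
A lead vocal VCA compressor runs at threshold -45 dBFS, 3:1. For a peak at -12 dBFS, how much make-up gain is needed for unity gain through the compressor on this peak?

The peak compresses to -45 + 33/3 = -34 dBFS.
To reach -12 dBFS requires -12 − (-34) = 22 dB of make-up.

22 dB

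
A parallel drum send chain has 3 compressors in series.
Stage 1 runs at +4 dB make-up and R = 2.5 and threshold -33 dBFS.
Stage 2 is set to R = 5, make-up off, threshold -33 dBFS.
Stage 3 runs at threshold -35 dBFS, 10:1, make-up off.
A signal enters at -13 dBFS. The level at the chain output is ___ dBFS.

Stage 1: 20 dB above -33 dBFS, reduced 2.5:1 to 8 dB above → -25 dBFS; +4 dB make-up → -21 dBFS.
Stage 2: 12 dB above -33 dBFS, reduced 5:1 to 2.4 dB above → -30.6 dBFS.
Stage 3: 4.4 dB above -35 dBFS, reduced 10:1 to 0.44 dB above → -34.56 dBFS.

-34.56 dBFS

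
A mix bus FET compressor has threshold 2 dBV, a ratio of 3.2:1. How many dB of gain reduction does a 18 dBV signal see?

The signal is 16 dB above threshold.
After 3.2:1 compression the overshoot becomes 16/3.2 = 5 dB.
GR = overshoot in − overshoot out = 16 − 5 = 11 dB.

11 dB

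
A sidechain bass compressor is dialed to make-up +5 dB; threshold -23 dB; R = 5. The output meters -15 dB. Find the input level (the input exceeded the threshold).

-8 dB

Remove make-up: -15 − 5 = -20 dB.
Post-compression overshoot = -20 − (-23) = 3 dB.
Undo the ratio: input overshoot = 3 × 5 = 15 dB, giving input = -8 dB.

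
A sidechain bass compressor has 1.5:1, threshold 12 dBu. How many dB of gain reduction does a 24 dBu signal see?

4 dB

24 dBu exceeds the threshold by 12 dB.
A 1.5:1 ratio leaves 8 dB of that excess.
So the signal is attenuated by 12 − 8 = 4 dB.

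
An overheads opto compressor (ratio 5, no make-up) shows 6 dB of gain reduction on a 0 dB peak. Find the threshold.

-7.5 dB

Input is 7.5 dB above T (since output overshoot × R = input overshoot: (-6 − T)·5 = 0 − T gives T = -7.5 dB).
Check: -7.5 + (0 − (-7.5))/5 = -7.5 + 1.5 = -6 dB. ✓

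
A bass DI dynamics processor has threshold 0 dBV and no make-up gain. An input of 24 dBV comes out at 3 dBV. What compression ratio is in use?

8:1

Input overshoot = 24 − 0 = 24 dB; output overshoot = 3 − 0 = 3 dB.
Ratio = 24 / 3 = 8.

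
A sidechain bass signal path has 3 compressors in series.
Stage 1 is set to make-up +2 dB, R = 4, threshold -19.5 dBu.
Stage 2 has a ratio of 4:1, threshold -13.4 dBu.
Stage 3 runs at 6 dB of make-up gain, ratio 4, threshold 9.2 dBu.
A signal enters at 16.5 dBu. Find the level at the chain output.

Stage 1: 16.5 dBu is 36 dB over -19.5 dBu; at 4:1 that becomes 9 dB over, giving -10.5 dBu; +2 dB make-up → -8.5 dBu.
Stage 2: -8.5 dBu is 4.9 dB over -13.4 dBu; at 4:1 that becomes 1.225 dB over, giving -12.175 dBu.
Stage 3: below threshold (-12.175 ≤ 9.2); passes unchanged; make-up brings it to -6.175 dBu.

-6.175 dBu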